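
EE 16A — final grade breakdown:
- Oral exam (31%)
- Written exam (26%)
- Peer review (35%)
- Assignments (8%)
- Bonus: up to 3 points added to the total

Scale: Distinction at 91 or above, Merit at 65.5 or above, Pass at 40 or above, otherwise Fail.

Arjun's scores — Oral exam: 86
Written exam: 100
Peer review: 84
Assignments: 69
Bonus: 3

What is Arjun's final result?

Weighted total:
  Oral exam 86 × 0.31 = 26.66
  Written exam 100 × 0.26 = 26
  Peer review 84 × 0.35 = 29.4
  Assignments 69 × 0.08 = 5.52
Sum = 87.58
Bonus: 87.58 + 3 = 90.58
90.58 is ≥ 65.5 and < 91 → Merit

Merit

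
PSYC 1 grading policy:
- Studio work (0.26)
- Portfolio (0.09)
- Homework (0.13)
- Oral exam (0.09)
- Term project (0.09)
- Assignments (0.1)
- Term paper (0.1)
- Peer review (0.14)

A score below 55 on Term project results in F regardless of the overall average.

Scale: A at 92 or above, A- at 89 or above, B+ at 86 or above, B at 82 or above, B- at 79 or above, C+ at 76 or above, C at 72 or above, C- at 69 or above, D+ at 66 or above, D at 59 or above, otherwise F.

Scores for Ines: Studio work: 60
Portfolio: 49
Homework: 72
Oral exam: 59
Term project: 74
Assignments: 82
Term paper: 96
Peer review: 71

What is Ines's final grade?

Term project score 74 ≥ 55: minimum met.
Weighted total:
  Studio work 60 × 0.26 = 15.6
  Portfolio 49 × 0.09 = 4.41
  Homework 72 × 0.13 = 9.36
  Oral exam 59 × 0.09 = 5.31
  Term project 74 × 0.09 = 6.66
  Assignments 82 × 0.1 = 8.2
  Term paper 96 × 0.1 = 9.6
  Peer review 71 × 0.14 = 9.94
Sum = 69.08
69.08 is ≥ 69 and < 72 → C-

C-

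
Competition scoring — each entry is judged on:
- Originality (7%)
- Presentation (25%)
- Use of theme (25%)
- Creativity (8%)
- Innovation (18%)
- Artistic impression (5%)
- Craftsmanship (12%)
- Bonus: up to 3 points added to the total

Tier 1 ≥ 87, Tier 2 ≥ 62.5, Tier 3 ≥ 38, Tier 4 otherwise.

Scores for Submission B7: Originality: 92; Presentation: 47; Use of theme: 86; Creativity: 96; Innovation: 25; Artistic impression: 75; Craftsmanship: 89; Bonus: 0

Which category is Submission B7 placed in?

Tier 2

Weighted total:
  Originality 92 × 0.07 = 6.44
  Presentation 47 × 0.25 = 11.75
  Use of theme 86 × 0.25 = 21.5
  Creativity 96 × 0.08 = 7.68
  Innovation 25 × 0.18 = 4.5
  Artistic impression 75 × 0.05 = 3.75
  Craftsmanship 89 × 0.12 = 10.68
Sum = 66.3
Bonus: 66.3 + 0 = 66.3
66.3 is ≥ 62.5 and < 87 → Tier 2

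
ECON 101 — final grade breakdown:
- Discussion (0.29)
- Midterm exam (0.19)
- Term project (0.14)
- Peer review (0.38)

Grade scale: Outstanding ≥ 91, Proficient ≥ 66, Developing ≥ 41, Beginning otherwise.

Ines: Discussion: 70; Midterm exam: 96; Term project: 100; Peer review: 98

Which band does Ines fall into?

Proficient

Weighted total:
  Discussion 70 × 0.29 = 20.3
  Midterm exam 96 × 0.19 = 18.24
  Term project 100 × 0.14 = 14
  Peer review 98 × 0.38 = 37.24
Sum = 89.78
89.78 is ≥ 66 and < 91 → Proficient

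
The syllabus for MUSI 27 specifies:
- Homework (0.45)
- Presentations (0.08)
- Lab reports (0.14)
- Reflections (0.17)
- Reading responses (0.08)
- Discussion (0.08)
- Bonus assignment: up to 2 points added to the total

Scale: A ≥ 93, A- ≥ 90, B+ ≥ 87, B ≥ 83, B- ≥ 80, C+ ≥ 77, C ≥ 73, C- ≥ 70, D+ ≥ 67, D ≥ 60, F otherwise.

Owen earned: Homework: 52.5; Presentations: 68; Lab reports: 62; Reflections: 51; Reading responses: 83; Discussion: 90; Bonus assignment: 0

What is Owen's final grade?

Weighted total:
  Homework 52.5 × 0.45 = 23.625
  Presentations 68 × 0.08 = 5.44
  Lab reports 62 × 0.14 = 8.68
  Reflections 51 × 0.17 = 8.67
  Reading responses 83 × 0.08 = 6.64
  Discussion 90 × 0.08 = 7.2
Sum = 60.255
Bonus assignment: 60.255 + 0 = 60.255
60.255 is ≥ 60 and < 67 → D

D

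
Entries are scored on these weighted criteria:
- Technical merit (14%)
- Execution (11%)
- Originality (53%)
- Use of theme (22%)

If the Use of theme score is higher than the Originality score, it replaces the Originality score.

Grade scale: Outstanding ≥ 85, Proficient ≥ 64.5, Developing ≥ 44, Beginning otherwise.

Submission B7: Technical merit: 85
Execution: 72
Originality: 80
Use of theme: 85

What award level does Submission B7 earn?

Use of theme (85) > Originality (80), so Originality counts as 85.
Weighted total:
  Technical merit 85 × 0.14 = 11.9
  Execution 72 × 0.11 = 7.92
  Originality 85 × 0.53 = 45.05
  Use of theme 85 × 0.22 = 18.7
Sum = 83.57
83.57 is ≥ 64.5 and < 85 → Proficient

Proficient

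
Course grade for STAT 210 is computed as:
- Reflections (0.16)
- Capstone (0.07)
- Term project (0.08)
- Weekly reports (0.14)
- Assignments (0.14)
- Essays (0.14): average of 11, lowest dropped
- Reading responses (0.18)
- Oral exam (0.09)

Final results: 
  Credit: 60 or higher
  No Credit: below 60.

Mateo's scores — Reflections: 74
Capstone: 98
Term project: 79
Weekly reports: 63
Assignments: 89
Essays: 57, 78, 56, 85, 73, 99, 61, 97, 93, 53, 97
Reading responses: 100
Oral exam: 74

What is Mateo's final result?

Essays: drop 53 → average of remaining 10 = 796/10 = 79.6
Weighted total:
  Reflections 74 × 0.16 = 11.84
  Capstone 98 × 0.07 = 6.86
  Term project 79 × 0.08 = 6.32
  Weekly reports 63 × 0.14 = 8.82
  Assignments 89 × 0.14 = 12.46
  Essays 79.6 × 0.14 = 11.144
  Reading responses 100 × 0.18 = 18
  Oral exam 74 × 0.09 = 6.66
Sum = 82.104
82.104 ≥ 60 → Credit

Credit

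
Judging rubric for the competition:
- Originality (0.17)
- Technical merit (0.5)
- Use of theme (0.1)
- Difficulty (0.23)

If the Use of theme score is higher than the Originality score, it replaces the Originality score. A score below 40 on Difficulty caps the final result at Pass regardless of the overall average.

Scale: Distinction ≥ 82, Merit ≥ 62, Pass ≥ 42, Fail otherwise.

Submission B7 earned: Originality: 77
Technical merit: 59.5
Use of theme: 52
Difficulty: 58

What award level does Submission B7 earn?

Use of theme (52) ≤ Originality (77), so Originality stays at 77.
Difficulty score 58 ≥ 40: minimum met.
Weighted total:
  Originality 77 × 0.17 = 13.09
  Technical merit 59.5 × 0.5 = 29.75
  Use of theme 52 × 0.1 = 5.2
  Difficulty 58 × 0.23 = 13.34
Sum = 61.38
61.38 is ≥ 42 and < 62 → Pass

Pass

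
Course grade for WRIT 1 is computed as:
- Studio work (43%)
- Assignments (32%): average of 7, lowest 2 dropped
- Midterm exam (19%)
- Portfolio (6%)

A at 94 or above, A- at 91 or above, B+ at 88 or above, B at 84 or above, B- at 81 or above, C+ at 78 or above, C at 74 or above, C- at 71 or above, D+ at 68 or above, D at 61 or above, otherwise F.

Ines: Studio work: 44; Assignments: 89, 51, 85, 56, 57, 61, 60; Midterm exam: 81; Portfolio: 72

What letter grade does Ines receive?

D

Assignments: drop 51, 56 → average of remaining 5 = 352/5 = 70.4
Weighted total:
  Studio work 44 × 0.43 = 18.92
  Assignments 70.4 × 0.32 = 22.528
  Midterm exam 81 × 0.19 = 15.39
  Portfolio 72 × 0.06 = 4.32
Sum = 61.158
61.158 is ≥ 61 and < 68 → D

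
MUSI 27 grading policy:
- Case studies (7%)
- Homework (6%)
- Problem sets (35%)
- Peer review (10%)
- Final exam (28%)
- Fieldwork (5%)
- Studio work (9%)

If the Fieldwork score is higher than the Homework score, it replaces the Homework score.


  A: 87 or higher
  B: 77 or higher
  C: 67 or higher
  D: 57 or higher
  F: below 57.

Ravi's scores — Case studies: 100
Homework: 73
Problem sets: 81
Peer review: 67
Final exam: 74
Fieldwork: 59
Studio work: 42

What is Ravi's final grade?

Fieldwork (59) ≤ Homework (73), so Homework stays at 73.
Weighted total:
  Case studies 100 × 0.07 = 7
  Homework 73 × 0.06 = 4.38
  Problem sets 81 × 0.35 = 28.35
  Peer review 67 × 0.1 = 6.7
  Final exam 74 × 0.28 = 20.72
  Fieldwork 59 × 0.05 = 2.95
  Studio work 42 × 0.09 = 3.78
Sum = 73.88
73.88 is ≥ 67 and < 77 → C

C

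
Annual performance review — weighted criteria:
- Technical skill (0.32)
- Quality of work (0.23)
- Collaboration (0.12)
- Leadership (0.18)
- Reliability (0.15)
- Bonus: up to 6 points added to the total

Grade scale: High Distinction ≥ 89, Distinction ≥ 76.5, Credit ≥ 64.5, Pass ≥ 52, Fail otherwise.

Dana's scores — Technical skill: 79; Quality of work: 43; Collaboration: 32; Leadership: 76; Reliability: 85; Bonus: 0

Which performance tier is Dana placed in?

Credit

Weighted total:
  Technical skill 79 × 0.32 = 25.28
  Quality of work 43 × 0.23 = 9.89
  Collaboration 32 × 0.12 = 3.84
  Leadership 76 × 0.18 = 13.68
  Reliability 85 × 0.15 = 12.75
Sum = 65.44
Bonus: 65.44 + 0 = 65.44
65.44 is ≥ 64.5 and < 76.5 → Credit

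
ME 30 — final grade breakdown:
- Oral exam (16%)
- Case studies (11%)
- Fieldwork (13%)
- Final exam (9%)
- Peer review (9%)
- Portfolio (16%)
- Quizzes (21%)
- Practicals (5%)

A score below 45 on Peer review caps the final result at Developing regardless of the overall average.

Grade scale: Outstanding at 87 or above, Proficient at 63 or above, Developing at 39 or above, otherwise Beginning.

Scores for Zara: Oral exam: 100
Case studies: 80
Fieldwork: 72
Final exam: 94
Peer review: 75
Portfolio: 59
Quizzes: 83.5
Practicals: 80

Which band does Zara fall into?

Proficient

Peer review score 75 ≥ 45: minimum met.
Weighted total:
  Oral exam 100 × 0.16 = 16
  Case studies 80 × 0.11 = 8.8
  Fieldwork 72 × 0.13 = 9.36
  Final exam 94 × 0.09 = 8.46
  Peer review 75 × 0.09 = 6.75
  Portfolio 59 × 0.16 = 9.44
  Quizzes 83.5 × 0.21 = 17.535
  Practicals 80 × 0.05 = 4
Sum = 80.345
80.345 is ≥ 63 and < 87 → Proficient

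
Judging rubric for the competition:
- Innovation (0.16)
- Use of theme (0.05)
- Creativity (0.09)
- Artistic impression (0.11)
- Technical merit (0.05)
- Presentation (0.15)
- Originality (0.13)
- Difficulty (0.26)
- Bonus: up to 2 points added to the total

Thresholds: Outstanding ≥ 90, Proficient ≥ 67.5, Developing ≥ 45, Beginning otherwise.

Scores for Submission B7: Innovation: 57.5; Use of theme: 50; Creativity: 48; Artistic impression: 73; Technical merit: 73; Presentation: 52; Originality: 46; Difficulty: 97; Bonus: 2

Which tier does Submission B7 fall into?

Proficient

Weighted total:
  Innovation 57.5 × 0.16 = 9.2
  Use of theme 50 × 0.05 = 2.5
  Creativity 48 × 0.09 = 4.32
  Artistic impression 73 × 0.11 = 8.03
  Technical merit 73 × 0.05 = 3.65
  Presentation 52 × 0.15 = 7.8
  Originality 46 × 0.13 = 5.98
  Difficulty 97 × 0.26 = 25.22
Sum = 66.7
Bonus: 66.7 + 2 = 68.7
68.7 is ≥ 67.5 and < 90 → Proficient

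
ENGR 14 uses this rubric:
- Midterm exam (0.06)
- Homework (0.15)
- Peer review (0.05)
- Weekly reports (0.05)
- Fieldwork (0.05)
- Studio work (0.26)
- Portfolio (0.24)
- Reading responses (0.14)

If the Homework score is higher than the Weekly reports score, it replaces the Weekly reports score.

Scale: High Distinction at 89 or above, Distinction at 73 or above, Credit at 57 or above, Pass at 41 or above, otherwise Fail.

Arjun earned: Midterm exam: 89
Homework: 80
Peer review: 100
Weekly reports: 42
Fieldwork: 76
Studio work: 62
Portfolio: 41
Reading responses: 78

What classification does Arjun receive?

Homework (80) > Weekly reports (42), so Weekly reports counts as 80.
Weighted total:
  Midterm exam 89 × 0.06 = 5.34
  Homework 80 × 0.15 = 12
  Peer review 100 × 0.05 = 5
  Weekly reports 80 × 0.05 = 4
  Fieldwork 76 × 0.05 = 3.8
  Studio work 62 × 0.26 = 16.12
  Portfolio 41 × 0.24 = 9.84
  Reading responses 78 × 0.14 = 10.92
Sum = 67.02
67.02 is ≥ 57 and < 73 → Credit

Credit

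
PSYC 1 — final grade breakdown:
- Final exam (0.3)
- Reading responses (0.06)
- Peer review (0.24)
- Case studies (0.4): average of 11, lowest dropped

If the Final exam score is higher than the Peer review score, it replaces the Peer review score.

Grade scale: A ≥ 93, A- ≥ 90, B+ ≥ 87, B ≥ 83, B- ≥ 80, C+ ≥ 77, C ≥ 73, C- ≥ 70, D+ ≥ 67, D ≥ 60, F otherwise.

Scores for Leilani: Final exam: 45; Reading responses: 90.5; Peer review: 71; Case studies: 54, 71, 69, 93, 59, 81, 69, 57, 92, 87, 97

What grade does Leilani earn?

Case studies: drop 54 → average of remaining 10 = 775/10 = 77.5
Final exam (45) ≤ Peer review (71), so Peer review stays at 71.
Weighted total:
  Final exam 45 × 0.3 = 13.5
  Reading responses 90.5 × 0.06 = 5.43
  Peer review 71 × 0.24 = 17.04
  Case studies 77.5 × 0.4 = 31
Sum = 66.97
66.97 is ≥ 60 and < 67 → D

D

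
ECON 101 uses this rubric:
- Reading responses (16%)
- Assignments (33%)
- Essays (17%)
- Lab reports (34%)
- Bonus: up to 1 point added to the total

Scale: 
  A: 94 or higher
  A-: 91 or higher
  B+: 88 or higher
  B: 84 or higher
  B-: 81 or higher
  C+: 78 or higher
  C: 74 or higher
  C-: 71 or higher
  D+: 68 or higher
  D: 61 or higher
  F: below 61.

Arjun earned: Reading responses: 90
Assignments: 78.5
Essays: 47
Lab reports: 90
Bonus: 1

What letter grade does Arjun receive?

Weighted total:
  Reading responses 90 × 0.16 = 14.4
  Assignments 78.5 × 0.33 = 25.905
  Essays 47 × 0.17 = 7.99
  Lab reports 90 × 0.34 = 30.6
Sum = 78.895
Bonus: 78.895 + 1 = 79.895
79.895 is ≥ 78 and < 81 → C+

C+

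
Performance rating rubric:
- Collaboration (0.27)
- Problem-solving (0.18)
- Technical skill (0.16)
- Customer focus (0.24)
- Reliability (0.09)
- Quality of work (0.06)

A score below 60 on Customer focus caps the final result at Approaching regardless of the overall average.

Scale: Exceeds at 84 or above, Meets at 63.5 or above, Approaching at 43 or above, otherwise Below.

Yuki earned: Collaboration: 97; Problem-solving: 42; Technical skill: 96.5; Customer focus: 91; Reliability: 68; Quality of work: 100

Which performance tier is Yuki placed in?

Customer focus score 91 ≥ 60: minimum met.
Weighted total:
  Collaboration 97 × 0.27 = 26.19
  Problem-solving 42 × 0.18 = 7.56
  Technical skill 96.5 × 0.16 = 15.44
  Customer focus 91 × 0.24 = 21.84
  Reliability 68 × 0.09 = 6.12
  Quality of work 100 × 0.06 = 6
Sum = 83.15
83.15 is ≥ 63.5 and < 84 → Meets

Meets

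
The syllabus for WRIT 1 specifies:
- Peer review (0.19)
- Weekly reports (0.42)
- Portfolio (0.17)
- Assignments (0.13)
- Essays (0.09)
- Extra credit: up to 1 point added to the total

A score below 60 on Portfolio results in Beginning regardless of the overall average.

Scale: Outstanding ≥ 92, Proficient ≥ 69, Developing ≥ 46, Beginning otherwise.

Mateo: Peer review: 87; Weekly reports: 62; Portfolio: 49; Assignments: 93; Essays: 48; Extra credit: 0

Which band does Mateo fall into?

Portfolio score 49 < 60: minimum not met.
Weighted total:
  Peer review 87 × 0.19 = 16.53
  Weekly reports 62 × 0.42 = 26.04
  Portfolio 49 × 0.17 = 8.33
  Assignments 93 × 0.13 = 12.09
  Essays 48 × 0.09 = 4.32
Sum = 67.31
Extra credit: 67.31 + 0 = 67.31
Because the Portfolio minimum was not met, the result is Beginning.

Beginning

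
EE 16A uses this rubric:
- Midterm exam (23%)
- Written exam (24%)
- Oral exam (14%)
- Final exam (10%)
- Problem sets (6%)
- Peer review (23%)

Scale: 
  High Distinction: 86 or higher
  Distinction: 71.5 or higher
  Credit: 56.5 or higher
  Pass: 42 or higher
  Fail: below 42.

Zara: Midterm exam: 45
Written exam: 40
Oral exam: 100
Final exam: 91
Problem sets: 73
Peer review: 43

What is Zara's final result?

Credit

Weighted total:
  Midterm exam 45 × 0.23 = 10.35
  Written exam 40 × 0.24 = 9.6
  Oral exam 100 × 0.14 = 14
  Final exam 91 × 0.1 = 9.1
  Problem sets 73 × 0.06 = 4.38
  Peer review 43 × 0.23 = 9.89
Sum = 57.32
57.32 is ≥ 56.5 and < 71.5 → Credit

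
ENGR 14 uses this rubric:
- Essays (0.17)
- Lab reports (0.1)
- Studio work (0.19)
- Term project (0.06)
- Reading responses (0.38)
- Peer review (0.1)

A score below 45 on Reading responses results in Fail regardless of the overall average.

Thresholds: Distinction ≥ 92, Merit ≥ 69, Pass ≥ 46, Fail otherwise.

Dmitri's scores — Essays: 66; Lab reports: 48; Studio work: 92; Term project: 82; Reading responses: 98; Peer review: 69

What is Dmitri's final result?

Reading responses score 98 ≥ 45: minimum met.
Weighted total:
  Essays 66 × 0.17 = 11.22
  Lab reports 48 × 0.1 = 4.8
  Studio work 92 × 0.19 = 17.48
  Term project 82 × 0.06 = 4.92
  Reading responses 98 × 0.38 = 37.24
  Peer review 69 × 0.1 = 6.9
Sum = 82.56
82.56 is ≥ 69 and < 92 → Merit

Merit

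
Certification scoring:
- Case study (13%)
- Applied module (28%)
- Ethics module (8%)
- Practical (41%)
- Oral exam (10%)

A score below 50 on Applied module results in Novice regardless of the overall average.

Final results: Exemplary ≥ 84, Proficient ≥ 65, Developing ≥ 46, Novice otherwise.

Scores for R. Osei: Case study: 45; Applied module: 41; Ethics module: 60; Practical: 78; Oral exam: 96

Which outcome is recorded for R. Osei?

Applied module score 41 < 50: minimum not met.
Weighted total:
  Case study 45 × 0.13 = 5.85
  Applied module 41 × 0.28 = 11.48
  Ethics module 60 × 0.08 = 4.8
  Practical 78 × 0.41 = 31.98
  Oral exam 96 × 0.1 = 9.6
Sum = 63.71
Because the Applied module minimum was not met, the result is Novice.

Novice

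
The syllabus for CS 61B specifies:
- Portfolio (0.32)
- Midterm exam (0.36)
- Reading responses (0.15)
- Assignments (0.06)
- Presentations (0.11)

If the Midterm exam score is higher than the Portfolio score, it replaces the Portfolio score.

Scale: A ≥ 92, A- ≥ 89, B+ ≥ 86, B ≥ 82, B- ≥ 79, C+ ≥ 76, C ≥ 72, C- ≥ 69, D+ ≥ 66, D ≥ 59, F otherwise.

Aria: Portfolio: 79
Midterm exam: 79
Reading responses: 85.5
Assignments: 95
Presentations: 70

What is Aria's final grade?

B-

Midterm exam (79) ≤ Portfolio (79), so Portfolio stays at 79.
Weighted total:
  Portfolio 79 × 0.32 = 25.28
  Midterm exam 79 × 0.36 = 28.44
  Reading responses 85.5 × 0.15 = 12.825
  Assignments 95 × 0.06 = 5.7
  Presentations 70 × 0.11 = 7.7
Sum = 79.945
79.945 is ≥ 79 and < 82 → B-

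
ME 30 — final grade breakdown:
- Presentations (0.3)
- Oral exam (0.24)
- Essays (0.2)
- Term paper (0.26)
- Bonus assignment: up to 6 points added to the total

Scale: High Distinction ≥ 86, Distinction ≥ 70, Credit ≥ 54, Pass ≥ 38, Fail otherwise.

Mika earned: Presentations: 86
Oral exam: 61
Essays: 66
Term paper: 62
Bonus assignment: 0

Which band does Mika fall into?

Weighted total:
  Presentations 86 × 0.3 = 25.8
  Oral exam 61 × 0.24 = 14.64
  Essays 66 × 0.2 = 13.2
  Term paper 62 × 0.26 = 16.12
Sum = 69.76
Bonus assignment: 69.76 + 0 = 69.76
69.76 is ≥ 54 and < 70 → Credit

Credit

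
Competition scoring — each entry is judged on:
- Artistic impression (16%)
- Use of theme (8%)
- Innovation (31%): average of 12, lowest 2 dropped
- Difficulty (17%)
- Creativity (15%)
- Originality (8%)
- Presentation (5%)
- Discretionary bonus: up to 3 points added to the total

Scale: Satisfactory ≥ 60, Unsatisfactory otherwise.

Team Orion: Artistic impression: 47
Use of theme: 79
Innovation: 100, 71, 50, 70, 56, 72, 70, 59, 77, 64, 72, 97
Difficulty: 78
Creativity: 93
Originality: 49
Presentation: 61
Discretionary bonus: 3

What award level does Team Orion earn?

Innovation: drop 50, 56 → average of remaining 10 = 752/10 = 75.2
Weighted total:
  Artistic impression 47 × 0.16 = 7.52
  Use of theme 79 × 0.08 = 6.32
  Innovation 75.2 × 0.31 = 23.312
  Difficulty 78 × 0.17 = 13.26
  Creativity 93 × 0.15 = 13.95
  Originality 49 × 0.08 = 3.92
  Presentation 61 × 0.05 = 3.05
Sum = 71.332
Discretionary bonus: 71.332 + 3 = 74.332
74.332 ≥ 60 → Satisfactory

Satisfactory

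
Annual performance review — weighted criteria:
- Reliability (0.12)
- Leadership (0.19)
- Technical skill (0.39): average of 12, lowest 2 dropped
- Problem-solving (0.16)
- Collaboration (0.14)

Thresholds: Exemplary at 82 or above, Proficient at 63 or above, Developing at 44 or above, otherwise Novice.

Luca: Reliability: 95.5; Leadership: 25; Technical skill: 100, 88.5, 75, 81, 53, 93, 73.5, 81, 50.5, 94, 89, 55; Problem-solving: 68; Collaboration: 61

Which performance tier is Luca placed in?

Proficient

Technical skill: drop 50.5, 53 → average of remaining 10 = 830/10 = 83
Weighted total:
  Reliability 95.5 × 0.12 = 11.46
  Leadership 25 × 0.19 = 4.75
  Technical skill 83 × 0.39 = 32.37
  Problem-solving 68 × 0.16 = 10.88
  Collaboration 61 × 0.14 = 8.54
Sum = 68
68 is ≥ 63 and < 82 → Proficient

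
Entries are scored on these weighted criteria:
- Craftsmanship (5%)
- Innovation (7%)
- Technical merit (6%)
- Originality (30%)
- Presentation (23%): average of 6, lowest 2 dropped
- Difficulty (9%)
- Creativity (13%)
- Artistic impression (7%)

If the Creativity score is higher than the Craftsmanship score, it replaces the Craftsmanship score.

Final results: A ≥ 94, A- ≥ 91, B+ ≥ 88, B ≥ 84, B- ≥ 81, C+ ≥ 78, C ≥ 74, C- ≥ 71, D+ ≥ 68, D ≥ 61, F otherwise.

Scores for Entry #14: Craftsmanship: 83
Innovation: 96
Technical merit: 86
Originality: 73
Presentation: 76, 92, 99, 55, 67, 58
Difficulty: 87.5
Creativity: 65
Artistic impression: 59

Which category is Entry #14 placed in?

C

Presentation: drop 55, 58 → average of remaining 4 = 334/4 = 83.5
Creativity (65) ≤ Craftsmanship (83), so Craftsmanship stays at 83.
Weighted total:
  Craftsmanship 83 × 0.05 = 4.15
  Innovation 96 × 0.07 = 6.72
  Technical merit 86 × 0.06 = 5.16
  Originality 73 × 0.3 = 21.9
  Presentation 83.5 × 0.23 = 19.205
  Difficulty 87.5 × 0.09 = 7.875
  Creativity 65 × 0.13 = 8.45
  Artistic impression 59 × 0.07 = 4.13
Sum = 77.59
77.59 is ≥ 74 and < 78 → C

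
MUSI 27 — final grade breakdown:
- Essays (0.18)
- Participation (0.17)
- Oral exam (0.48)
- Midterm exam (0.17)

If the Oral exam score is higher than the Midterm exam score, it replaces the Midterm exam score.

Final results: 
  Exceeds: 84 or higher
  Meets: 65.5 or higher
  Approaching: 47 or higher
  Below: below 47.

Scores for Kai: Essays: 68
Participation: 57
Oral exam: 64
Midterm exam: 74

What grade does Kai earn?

Approaching

Oral exam (64) ≤ Midterm exam (74), so Midterm exam stays at 74.
Weighted total:
  Essays 68 × 0.18 = 12.24
  Participation 57 × 0.17 = 9.69
  Oral exam 64 × 0.48 = 30.72
  Midterm exam 74 × 0.17 = 12.58
Sum = 65.23
65.23 is ≥ 47 and < 65.5 → Approaching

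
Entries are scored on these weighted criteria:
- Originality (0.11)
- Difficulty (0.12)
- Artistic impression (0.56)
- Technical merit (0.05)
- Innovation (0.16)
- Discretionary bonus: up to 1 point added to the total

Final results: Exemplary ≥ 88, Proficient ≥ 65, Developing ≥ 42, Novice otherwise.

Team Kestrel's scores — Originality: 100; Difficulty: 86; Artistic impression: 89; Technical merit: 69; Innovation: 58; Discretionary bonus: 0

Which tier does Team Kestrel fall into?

Weighted total:
  Originality 100 × 0.11 = 11
  Difficulty 86 × 0.12 = 10.32
  Artistic impression 89 × 0.56 = 49.84
  Technical merit 69 × 0.05 = 3.45
  Innovation 58 × 0.16 = 9.28
Sum = 83.89
Discretionary bonus: 83.89 + 0 = 83.89
83.89 is ≥ 65 and < 88 → Proficient

Proficient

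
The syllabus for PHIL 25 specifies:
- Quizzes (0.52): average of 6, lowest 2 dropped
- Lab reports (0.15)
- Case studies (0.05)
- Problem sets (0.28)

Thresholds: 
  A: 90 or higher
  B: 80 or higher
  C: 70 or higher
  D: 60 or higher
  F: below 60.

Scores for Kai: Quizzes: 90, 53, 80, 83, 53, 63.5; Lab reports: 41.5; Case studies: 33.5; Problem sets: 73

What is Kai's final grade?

D

Quizzes: drop 53, 53 → average of remaining 4 = 316.5/4 = 79.125
Weighted total:
  Quizzes 79.125 × 0.52 = 41.145
  Lab reports 41.5 × 0.15 = 6.225
  Case studies 33.5 × 0.05 = 1.675
  Problem sets 73 × 0.28 = 20.44
Sum = 69.485
69.485 is ≥ 60 and < 70 → D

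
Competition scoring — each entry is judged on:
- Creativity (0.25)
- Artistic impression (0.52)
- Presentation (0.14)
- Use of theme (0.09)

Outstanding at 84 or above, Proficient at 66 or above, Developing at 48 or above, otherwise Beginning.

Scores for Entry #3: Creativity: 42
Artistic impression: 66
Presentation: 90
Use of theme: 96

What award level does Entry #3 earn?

Weighted total:
  Creativity 42 × 0.25 = 10.5
  Artistic impression 66 × 0.52 = 34.32
  Presentation 90 × 0.14 = 12.6
  Use of theme 96 × 0.09 = 8.64
Sum = 66.06
66.06 is ≥ 66 and < 84 → Proficient

Proficient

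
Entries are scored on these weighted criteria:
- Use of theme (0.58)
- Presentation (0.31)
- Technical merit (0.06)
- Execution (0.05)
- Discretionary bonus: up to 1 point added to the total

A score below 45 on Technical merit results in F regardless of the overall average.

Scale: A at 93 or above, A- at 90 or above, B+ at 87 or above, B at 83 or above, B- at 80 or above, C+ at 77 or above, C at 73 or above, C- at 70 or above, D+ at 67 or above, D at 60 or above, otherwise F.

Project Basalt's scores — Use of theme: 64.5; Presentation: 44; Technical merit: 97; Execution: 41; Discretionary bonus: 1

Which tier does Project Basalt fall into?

Technical merit score 97 ≥ 45: minimum met.
Weighted total:
  Use of theme 64.5 × 0.58 = 37.41
  Presentation 44 × 0.31 = 13.64
  Technical merit 97 × 0.06 = 5.82
  Execution 41 × 0.05 = 2.05
Sum = 58.92
Discretionary bonus: 58.92 + 1 = 59.92
59.92 < 60 → F

F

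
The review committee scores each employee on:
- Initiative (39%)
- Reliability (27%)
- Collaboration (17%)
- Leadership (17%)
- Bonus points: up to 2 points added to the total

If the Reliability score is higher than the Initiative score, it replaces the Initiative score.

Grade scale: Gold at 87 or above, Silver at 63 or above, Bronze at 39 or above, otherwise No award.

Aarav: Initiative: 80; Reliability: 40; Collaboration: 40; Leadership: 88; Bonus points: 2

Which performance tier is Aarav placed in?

Silver

Reliability (40) ≤ Initiative (80), so Initiative stays at 80.
Weighted total:
  Initiative 80 × 0.39 = 31.2
  Reliability 40 × 0.27 = 10.8
  Collaboration 40 × 0.17 = 6.8
  Leadership 88 × 0.17 = 14.96
Sum = 63.76
Bonus points: 63.76 + 2 = 65.76
65.76 is ≥ 63 and < 87 → Silver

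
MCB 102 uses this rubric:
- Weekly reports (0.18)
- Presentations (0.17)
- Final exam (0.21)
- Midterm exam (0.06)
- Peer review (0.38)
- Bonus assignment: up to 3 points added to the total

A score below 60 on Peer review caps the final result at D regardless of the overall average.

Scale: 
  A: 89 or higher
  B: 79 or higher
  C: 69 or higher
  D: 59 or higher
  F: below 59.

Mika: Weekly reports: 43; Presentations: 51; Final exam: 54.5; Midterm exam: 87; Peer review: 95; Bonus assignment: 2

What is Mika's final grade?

Peer review score 95 ≥ 60: minimum met.
Weighted total:
  Weekly reports 43 × 0.18 = 7.74
  Presentations 51 × 0.17 = 8.67
  Final exam 54.5 × 0.21 = 11.445
  Midterm exam 87 × 0.06 = 5.22
  Peer review 95 × 0.38 = 36.1
Sum = 69.175
Bonus assignment: 69.175 + 2 = 71.175
71.175 is ≥ 69 and < 79 → C

C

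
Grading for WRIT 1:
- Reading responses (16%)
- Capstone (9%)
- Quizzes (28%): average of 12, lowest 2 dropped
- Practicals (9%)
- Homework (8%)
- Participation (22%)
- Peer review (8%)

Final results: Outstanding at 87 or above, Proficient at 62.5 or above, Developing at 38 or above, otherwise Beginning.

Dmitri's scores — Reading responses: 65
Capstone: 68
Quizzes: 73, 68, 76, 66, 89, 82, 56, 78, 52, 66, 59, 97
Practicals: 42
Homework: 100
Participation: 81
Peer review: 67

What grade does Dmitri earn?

Quizzes: drop 52, 56 → average of remaining 10 = 754/10 = 75.4
Weighted total:
  Reading responses 65 × 0.16 = 10.4
  Capstone 68 × 0.09 = 6.12
  Quizzes 75.4 × 0.28 = 21.112
  Practicals 42 × 0.09 = 3.78
  Homework 100 × 0.08 = 8
  Participation 81 × 0.22 = 17.82
  Peer review 67 × 0.08 = 5.36
Sum = 72.592
72.592 is ≥ 62.5 and < 87 → Proficient

Proficient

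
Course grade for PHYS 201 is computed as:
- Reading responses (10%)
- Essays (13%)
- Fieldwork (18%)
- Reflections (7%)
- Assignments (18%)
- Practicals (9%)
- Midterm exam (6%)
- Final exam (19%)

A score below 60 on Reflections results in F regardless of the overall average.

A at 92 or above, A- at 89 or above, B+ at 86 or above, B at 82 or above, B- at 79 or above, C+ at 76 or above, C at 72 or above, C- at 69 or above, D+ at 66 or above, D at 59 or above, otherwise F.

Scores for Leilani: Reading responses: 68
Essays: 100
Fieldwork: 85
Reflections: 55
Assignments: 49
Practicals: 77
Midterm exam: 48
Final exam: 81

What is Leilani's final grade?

F

Reflections score 55 < 60: minimum not met.
Weighted total:
  Reading responses 68 × 0.1 = 6.8
  Essays 100 × 0.13 = 13
  Fieldwork 85 × 0.18 = 15.3
  Reflections 55 × 0.07 = 3.85
  Assignments 49 × 0.18 = 8.82
  Practicals 77 × 0.09 = 6.93
  Midterm exam 48 × 0.06 = 2.88
  Final exam 81 × 0.19 = 15.39
Sum = 72.97
Because the Reflections minimum was not met, the result is F.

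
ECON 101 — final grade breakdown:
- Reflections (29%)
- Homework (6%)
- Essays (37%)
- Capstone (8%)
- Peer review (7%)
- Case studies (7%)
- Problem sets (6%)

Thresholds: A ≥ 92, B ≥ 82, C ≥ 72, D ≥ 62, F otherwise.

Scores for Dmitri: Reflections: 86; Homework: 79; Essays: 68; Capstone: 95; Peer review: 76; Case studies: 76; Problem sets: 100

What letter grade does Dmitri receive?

Weighted total:
  Reflections 86 × 0.29 = 24.94
  Homework 79 × 0.06 = 4.74
  Essays 68 × 0.37 = 25.16
  Capstone 95 × 0.08 = 7.6
  Peer review 76 × 0.07 = 5.32
  Case studies 76 × 0.07 = 5.32
  Problem sets 100 × 0.06 = 6
Sum = 79.08
79.08 is ≥ 72 and < 82 → C

C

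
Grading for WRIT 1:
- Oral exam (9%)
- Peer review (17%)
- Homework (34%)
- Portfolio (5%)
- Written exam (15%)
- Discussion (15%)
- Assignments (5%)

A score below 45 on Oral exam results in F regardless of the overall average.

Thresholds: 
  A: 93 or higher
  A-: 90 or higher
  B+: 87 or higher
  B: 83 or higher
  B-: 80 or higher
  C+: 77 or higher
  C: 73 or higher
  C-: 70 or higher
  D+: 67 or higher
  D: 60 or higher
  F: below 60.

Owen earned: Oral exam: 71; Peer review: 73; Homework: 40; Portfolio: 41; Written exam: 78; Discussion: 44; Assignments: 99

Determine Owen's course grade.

F

Oral exam score 71 ≥ 45: minimum met.
Weighted total:
  Oral exam 71 × 0.09 = 6.39
  Peer review 73 × 0.17 = 12.41
  Homework 40 × 0.34 = 13.6
  Portfolio 41 × 0.05 = 2.05
  Written exam 78 × 0.15 = 11.7
  Discussion 44 × 0.15 = 6.6
  Assignments 99 × 0.05 = 4.95
Sum = 57.7
57.7 < 60 → F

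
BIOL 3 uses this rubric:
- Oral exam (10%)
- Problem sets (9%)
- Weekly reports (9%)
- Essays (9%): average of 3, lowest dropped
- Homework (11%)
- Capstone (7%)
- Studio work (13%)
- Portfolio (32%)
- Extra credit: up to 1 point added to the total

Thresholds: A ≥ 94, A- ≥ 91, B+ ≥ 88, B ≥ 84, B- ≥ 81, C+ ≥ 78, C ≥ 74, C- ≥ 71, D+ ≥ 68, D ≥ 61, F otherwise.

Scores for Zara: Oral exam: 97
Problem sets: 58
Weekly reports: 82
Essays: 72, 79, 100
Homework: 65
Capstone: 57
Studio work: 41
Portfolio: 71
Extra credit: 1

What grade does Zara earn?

Essays: drop 72 → average of remaining 2 = 179/2 = 89.5
Weighted total:
  Oral exam 97 × 0.1 = 9.7
  Problem sets 58 × 0.09 = 5.22
  Weekly reports 82 × 0.09 = 7.38
  Essays 89.5 × 0.09 = 8.055
  Homework 65 × 0.11 = 7.15
  Capstone 57 × 0.07 = 3.99
  Studio work 41 × 0.13 = 5.33
  Portfolio 71 × 0.32 = 22.72
Sum = 69.545
Extra credit: 69.545 + 1 = 70.545
70.545 is ≥ 68 and < 71 → D+

D+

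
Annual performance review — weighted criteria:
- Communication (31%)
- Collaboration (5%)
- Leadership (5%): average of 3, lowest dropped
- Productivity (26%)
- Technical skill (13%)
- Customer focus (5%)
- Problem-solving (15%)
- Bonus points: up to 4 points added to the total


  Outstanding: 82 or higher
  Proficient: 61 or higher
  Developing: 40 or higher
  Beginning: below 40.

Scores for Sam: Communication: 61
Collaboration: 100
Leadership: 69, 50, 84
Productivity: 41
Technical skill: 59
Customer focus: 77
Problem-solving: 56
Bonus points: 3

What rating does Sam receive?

Proficient

Leadership: drop 50 → average of remaining 2 = 153/2 = 76.5
Weighted total:
  Communication 61 × 0.31 = 18.91
  Collaboration 100 × 0.05 = 5
  Leadership 76.5 × 0.05 = 3.825
  Productivity 41 × 0.26 = 10.66
  Technical skill 59 × 0.13 = 7.67
  Customer focus 77 × 0.05 = 3.85
  Problem-solving 56 × 0.15 = 8.4
Sum = 58.315
Bonus points: 58.315 + 3 = 61.315
61.315 is ≥ 61 and < 82 → Proficient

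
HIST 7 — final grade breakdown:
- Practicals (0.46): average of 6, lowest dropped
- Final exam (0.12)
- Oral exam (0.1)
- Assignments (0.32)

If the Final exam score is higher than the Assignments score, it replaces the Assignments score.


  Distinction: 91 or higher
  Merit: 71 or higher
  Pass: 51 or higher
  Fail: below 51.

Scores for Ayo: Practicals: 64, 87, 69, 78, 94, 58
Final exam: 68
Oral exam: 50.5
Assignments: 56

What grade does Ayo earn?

Practicals: drop 58 → average of remaining 5 = 392/5 = 78.4
Final exam (68) > Assignments (56), so Assignments counts as 68.
Weighted total:
  Practicals 78.4 × 0.46 = 36.064
  Final exam 68 × 0.12 = 8.16
  Oral exam 50.5 × 0.1 = 5.05
  Assignments 68 × 0.32 = 21.76
Sum = 71.034
71.034 is ≥ 71 and < 91 → Merit

Merit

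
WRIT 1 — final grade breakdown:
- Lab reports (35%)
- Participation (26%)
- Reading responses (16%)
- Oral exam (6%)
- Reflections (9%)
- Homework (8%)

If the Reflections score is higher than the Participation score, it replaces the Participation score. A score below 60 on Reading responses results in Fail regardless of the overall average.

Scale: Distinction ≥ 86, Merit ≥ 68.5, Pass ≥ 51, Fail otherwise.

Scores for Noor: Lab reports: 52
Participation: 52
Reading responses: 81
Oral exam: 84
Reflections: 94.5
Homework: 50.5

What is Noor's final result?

Reflections (94.5) > Participation (52), so Participation counts as 94.5.
Reading responses score 81 ≥ 60: minimum met.
Weighted total:
  Lab reports 52 × 0.35 = 18.2
  Participation 94.5 × 0.26 = 24.57
  Reading responses 81 × 0.16 = 12.96
  Oral exam 84 × 0.06 = 5.04
  Reflections 94.5 × 0.09 = 8.505
  Homework 50.5 × 0.08 = 4.04
Sum = 73.315
73.315 is ≥ 68.5 and < 86 → Merit

Merit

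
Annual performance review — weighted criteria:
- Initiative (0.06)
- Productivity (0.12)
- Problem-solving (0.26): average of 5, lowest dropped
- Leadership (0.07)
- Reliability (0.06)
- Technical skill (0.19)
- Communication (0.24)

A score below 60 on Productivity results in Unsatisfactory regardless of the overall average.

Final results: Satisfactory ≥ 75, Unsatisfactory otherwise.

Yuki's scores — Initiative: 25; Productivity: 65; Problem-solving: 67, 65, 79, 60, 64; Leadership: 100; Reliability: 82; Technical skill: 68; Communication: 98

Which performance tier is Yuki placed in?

Satisfactory

Problem-solving: drop 60 → average of remaining 4 = 275/4 = 68.75
Productivity score 65 ≥ 60: minimum met.
Weighted total:
  Initiative 25 × 0.06 = 1.5
  Productivity 65 × 0.12 = 7.8
  Problem-solving 68.75 × 0.26 = 17.875
  Leadership 100 × 0.07 = 7
  Reliability 82 × 0.06 = 4.92
  Technical skill 68 × 0.19 = 12.92
  Communication 98 × 0.24 = 23.52
Sum = 75.535
75.535 ≥ 75 → Satisfactory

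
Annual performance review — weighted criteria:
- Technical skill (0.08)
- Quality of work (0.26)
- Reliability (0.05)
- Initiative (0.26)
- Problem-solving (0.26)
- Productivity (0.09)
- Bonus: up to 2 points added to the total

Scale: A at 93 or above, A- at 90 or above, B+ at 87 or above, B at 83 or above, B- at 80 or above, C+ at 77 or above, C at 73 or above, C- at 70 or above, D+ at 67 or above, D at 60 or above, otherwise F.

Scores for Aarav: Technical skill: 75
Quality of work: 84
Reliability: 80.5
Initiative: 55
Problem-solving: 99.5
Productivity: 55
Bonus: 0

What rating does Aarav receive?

Weighted total:
  Technical skill 75 × 0.08 = 6
  Quality of work 84 × 0.26 = 21.84
  Reliability 80.5 × 0.05 = 4.025
  Initiative 55 × 0.26 = 14.3
  Problem-solving 99.5 × 0.26 = 25.87
  Productivity 55 × 0.09 = 4.95
Sum = 76.985
Bonus: 76.985 + 0 = 76.985
76.985 is ≥ 73 and < 77 → C

C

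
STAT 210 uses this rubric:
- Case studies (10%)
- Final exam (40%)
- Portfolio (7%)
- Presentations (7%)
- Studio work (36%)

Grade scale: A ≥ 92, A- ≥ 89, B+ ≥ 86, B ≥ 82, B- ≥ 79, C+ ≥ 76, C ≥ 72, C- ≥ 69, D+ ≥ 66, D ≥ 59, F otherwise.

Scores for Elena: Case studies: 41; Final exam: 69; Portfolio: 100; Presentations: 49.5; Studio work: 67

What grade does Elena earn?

Weighted total:
  Case studies 41 × 0.1 = 4.1
  Final exam 69 × 0.4 = 27.6
  Portfolio 100 × 0.07 = 7
  Presentations 49.5 × 0.07 = 3.465
  Studio work 67 × 0.36 = 24.12
Sum = 66.285
66.285 is ≥ 66 and < 69 → D+

D+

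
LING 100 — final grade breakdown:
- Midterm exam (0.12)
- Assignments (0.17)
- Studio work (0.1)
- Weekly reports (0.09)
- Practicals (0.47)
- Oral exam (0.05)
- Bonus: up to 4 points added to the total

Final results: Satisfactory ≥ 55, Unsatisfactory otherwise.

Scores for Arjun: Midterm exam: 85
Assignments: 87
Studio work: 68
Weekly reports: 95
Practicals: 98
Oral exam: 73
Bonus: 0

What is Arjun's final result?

Weighted total:
  Midterm exam 85 × 0.12 = 10.2
  Assignments 87 × 0.17 = 14.79
  Studio work 68 × 0.1 = 6.8
  Weekly reports 95 × 0.09 = 8.55
  Practicals 98 × 0.47 = 46.06
  Oral exam 73 × 0.05 = 3.65
Sum = 90.05
Bonus: 90.05 + 0 = 90.05
90.05 ≥ 55 → Satisfactory

Satisfactory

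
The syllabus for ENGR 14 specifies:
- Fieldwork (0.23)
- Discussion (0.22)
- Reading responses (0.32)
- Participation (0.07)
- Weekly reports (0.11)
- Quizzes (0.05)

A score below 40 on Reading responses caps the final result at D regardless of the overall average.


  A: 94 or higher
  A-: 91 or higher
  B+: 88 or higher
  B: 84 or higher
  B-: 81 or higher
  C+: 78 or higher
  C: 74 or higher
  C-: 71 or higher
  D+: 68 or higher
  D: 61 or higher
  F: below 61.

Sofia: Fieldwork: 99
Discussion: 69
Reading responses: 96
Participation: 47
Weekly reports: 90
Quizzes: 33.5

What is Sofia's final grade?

Reading responses score 96 ≥ 40: minimum met.
Weighted total:
  Fieldwork 99 × 0.23 = 22.77
  Discussion 69 × 0.22 = 15.18
  Reading responses 96 × 0.32 = 30.72
  Participation 47 × 0.07 = 3.29
  Weekly reports 90 × 0.11 = 9.9
  Quizzes 33.5 × 0.05 = 1.675
Sum = 83.535
83.535 is ≥ 81 and < 84 → B-

B-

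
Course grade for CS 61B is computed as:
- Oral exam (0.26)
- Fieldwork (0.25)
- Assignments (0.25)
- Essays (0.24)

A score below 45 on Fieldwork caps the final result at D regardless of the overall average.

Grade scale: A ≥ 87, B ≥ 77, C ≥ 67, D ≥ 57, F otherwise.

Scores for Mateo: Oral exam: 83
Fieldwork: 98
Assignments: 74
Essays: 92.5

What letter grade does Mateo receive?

Fieldwork score 98 ≥ 45: minimum met.
Weighted total:
  Oral exam 83 × 0.26 = 21.58
  Fieldwork 98 × 0.25 = 24.5
  Assignments 74 × 0.25 = 18.5
  Essays 92.5 × 0.24 = 22.2
Sum = 86.78
86.78 is ≥ 77 and < 87 → B

B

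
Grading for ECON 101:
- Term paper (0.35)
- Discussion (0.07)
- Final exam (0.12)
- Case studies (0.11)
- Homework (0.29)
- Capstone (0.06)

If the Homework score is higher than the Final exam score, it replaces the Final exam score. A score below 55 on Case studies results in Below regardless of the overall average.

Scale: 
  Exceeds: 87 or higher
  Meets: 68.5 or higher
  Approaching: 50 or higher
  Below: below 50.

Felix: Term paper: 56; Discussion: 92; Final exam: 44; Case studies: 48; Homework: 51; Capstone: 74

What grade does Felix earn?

Below

Homework (51) > Final exam (44), so Final exam counts as 51.
Case studies score 48 < 55: minimum not met.
Weighted total:
  Term paper 56 × 0.35 = 19.6
  Discussion 92 × 0.07 = 6.44
  Final exam 51 × 0.12 = 6.12
  Case studies 48 × 0.11 = 5.28
  Homework 51 × 0.29 = 14.79
  Capstone 74 × 0.06 = 4.44
Sum = 56.67
Because the Case studies minimum was not met, the result is Below.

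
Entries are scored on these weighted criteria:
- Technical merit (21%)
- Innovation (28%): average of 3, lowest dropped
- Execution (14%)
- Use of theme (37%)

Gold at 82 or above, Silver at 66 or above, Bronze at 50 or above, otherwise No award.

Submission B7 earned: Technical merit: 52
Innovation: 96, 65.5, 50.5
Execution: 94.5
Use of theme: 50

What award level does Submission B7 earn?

Innovation: drop 50.5 → average of remaining 2 = 161.5/2 = 80.75
Weighted total:
  Technical merit 52 × 0.21 = 10.92
  Innovation 80.75 × 0.28 = 22.61
  Execution 94.5 × 0.14 = 13.23
  Use of theme 50 × 0.37 = 18.5
Sum = 65.26
65.26 is ≥ 50 and < 66 → Bronze

Bronze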